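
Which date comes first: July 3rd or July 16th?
July 3rd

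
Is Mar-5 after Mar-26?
No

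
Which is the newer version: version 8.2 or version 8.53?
version 8.53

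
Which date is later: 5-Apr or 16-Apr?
16-Apr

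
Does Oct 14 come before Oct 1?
No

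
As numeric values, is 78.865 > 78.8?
True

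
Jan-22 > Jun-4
False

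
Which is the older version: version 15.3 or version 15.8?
version 15.3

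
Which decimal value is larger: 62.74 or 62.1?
62.74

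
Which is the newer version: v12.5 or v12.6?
v12.6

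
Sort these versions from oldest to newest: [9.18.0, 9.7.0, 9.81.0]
[9.7.0, 9.18.0, 9.81.0]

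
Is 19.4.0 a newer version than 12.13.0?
Yes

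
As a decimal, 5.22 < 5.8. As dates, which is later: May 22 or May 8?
May 22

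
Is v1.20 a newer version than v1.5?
Yes. Version numbers are compared segment by segment as integers, not as decimals: minor version 20 > 5, so v1.20 > v1.5 (even though the decimal 1.20 < 1.5).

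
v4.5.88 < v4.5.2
False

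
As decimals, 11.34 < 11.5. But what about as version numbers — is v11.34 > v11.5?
True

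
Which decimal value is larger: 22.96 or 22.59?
22.96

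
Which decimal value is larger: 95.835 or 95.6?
95.835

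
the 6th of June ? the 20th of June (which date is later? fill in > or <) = <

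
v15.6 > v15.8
False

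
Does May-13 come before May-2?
No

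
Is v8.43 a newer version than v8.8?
Yes. Version numbers are compared segment by segment as integers, not as decimals: minor version 43 > 8, so v8.43 > v8.8 (even though the decimal 8.43 < 8.8).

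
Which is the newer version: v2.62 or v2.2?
v2.62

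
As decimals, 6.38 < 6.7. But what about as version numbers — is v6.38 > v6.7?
True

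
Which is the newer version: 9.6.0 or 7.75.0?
9.6.0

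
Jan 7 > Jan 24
False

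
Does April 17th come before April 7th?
No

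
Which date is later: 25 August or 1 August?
25 August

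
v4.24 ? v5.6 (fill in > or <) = <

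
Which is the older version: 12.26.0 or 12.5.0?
12.5.0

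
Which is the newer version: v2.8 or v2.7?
v2.8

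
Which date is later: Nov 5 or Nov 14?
Nov 14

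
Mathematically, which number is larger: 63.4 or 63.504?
63.504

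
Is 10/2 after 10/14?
No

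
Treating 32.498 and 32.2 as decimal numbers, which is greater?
32.498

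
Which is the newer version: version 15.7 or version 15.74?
version 15.74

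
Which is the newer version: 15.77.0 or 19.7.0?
19.7.0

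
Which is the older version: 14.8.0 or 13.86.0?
13.86.0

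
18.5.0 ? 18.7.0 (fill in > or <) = <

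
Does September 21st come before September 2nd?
No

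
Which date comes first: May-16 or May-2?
May-2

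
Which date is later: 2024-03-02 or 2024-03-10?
2024-03-10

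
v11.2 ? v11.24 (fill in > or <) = <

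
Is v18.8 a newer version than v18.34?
No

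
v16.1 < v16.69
True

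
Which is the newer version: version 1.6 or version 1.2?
version 1.6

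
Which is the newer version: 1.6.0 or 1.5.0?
1.6.0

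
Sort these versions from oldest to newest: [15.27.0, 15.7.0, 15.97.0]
[15.7.0, 15.27.0, 15.97.0]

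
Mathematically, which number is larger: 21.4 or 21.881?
21.881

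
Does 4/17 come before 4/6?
No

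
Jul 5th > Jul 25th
False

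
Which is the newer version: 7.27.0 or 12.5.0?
12.5.0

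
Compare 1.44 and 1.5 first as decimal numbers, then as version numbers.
As decimals: 1.44 < 1.5. As versions: v1.44 > v1.5 (minor version 44 > 5).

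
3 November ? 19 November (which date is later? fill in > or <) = <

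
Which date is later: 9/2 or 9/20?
9/20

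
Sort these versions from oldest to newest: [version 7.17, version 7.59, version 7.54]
[version 7.17, version 7.54, version 7.59]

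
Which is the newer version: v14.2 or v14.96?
v14.96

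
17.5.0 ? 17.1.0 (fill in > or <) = >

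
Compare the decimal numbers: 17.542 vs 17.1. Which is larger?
17.542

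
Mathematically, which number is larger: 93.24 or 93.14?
93.24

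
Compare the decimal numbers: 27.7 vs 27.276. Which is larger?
27.7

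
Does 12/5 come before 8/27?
No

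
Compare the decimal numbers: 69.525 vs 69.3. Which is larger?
69.525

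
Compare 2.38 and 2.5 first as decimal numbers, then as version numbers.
As decimals: 2.38 < 2.5. As versions: v2.38 > v2.5 (minor version 38 > 5).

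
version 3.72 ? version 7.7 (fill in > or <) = <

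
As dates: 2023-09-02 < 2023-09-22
True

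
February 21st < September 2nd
True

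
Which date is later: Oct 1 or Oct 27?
Oct 27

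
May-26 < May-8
False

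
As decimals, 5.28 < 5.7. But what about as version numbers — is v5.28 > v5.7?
True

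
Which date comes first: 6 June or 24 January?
24 January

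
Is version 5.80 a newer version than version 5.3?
Yes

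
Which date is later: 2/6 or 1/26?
2/6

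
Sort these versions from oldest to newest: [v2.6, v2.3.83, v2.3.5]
[v2.3.5, v2.3.83, v2.6]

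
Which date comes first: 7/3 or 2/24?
2/24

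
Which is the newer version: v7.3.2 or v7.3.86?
v7.3.86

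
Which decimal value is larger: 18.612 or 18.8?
18.8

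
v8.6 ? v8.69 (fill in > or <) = <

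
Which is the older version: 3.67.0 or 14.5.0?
3.67.0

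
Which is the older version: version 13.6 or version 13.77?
version 13.6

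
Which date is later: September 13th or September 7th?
September 13th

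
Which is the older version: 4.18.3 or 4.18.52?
4.18.3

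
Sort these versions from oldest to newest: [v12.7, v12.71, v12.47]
[v12.7, v12.47, v12.71]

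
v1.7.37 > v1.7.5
True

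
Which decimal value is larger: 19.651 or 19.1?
19.651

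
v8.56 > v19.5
False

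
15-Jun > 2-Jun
True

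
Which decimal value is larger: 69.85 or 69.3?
69.85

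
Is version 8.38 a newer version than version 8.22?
Yes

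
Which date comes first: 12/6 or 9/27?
9/27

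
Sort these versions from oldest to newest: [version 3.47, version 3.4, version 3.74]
[version 3.4, version 3.47, version 3.74]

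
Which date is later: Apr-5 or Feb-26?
Apr-5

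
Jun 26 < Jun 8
False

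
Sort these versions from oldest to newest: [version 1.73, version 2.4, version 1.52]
[version 1.52, version 1.73, version 2.4]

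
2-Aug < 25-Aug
True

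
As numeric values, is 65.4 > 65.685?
False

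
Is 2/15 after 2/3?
Yes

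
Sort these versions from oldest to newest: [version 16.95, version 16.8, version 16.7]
[version 16.7, version 16.8, version 16.95]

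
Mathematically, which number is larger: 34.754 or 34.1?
34.754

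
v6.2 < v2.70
False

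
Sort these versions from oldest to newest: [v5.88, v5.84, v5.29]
[v5.29, v5.84, v5.88]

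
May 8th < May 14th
True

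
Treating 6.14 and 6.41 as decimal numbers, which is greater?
6.41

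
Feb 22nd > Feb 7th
True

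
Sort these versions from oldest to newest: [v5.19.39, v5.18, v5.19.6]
[v5.18, v5.19.6, v5.19.39]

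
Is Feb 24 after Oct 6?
No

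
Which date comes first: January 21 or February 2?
January 21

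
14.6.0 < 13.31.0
False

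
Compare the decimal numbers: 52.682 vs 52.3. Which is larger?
52.682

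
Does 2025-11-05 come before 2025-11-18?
Yes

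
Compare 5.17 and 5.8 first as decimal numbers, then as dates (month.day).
As decimals: 5.17 < 5.8. As dates: 5/17 is later than 5/8 (day 17 > day 8).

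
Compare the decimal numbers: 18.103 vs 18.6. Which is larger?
18.6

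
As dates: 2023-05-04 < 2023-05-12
True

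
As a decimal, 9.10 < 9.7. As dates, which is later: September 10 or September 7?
September 10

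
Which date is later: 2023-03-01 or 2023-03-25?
2023-03-25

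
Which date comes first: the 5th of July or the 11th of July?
the 5th of July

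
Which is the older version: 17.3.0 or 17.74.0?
17.3.0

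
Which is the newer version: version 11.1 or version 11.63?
version 11.63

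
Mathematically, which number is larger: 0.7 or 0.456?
0.7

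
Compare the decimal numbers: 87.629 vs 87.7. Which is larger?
87.7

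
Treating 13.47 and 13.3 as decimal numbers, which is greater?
13.47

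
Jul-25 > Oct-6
False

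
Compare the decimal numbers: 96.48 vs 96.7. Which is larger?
96.7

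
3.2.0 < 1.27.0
False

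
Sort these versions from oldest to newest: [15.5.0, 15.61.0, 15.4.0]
[15.4.0, 15.5.0, 15.61.0]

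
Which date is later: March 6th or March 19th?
March 19th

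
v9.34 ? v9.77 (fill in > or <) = <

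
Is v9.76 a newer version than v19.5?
No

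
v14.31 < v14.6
False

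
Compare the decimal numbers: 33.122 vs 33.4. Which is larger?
33.4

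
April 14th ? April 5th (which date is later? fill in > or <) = >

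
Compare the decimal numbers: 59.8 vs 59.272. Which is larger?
59.8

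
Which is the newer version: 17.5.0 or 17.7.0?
17.7.0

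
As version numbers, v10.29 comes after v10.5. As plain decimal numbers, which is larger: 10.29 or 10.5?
10.5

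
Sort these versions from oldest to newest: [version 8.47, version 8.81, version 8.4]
[version 8.4, version 8.47, version 8.81]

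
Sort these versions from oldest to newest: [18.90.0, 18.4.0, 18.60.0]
[18.4.0, 18.60.0, 18.90.0]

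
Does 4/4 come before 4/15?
Yes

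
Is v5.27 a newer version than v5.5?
Yes. Version numbers are compared segment by segment as integers, not as decimals: minor version 27 > 5, so v5.27 > v5.5 (even though the decimal 5.27 < 5.5).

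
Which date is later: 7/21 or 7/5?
7/21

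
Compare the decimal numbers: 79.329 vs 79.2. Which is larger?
79.329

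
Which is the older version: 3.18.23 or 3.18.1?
3.18.1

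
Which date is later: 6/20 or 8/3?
8/3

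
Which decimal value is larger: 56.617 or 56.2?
56.617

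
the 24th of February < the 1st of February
False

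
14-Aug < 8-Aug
False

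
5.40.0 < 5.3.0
False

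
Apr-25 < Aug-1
True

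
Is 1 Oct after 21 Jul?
Yes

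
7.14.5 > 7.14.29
False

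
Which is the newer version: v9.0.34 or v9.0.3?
v9.0.34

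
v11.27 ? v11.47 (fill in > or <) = <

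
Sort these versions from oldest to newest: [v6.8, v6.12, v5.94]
[v5.94, v6.8, v6.12]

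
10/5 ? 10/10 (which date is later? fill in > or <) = <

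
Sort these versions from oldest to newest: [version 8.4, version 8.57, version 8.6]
[version 8.4, version 8.6, version 8.57]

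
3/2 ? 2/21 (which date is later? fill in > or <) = >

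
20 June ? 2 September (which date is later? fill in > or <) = <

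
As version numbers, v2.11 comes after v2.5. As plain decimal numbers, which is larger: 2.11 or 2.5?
2.5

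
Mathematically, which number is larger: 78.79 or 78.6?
78.79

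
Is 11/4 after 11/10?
No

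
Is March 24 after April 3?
No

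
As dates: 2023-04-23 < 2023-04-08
False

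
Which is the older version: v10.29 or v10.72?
v10.29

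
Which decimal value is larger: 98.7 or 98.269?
98.7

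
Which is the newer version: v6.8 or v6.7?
v6.8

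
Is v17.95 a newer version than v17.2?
Yes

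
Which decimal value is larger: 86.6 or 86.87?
86.87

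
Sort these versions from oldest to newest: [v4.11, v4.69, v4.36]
[v4.11, v4.36, v4.69]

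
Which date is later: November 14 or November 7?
November 14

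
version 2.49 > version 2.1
True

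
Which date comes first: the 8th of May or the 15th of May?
the 8th of May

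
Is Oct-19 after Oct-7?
Yes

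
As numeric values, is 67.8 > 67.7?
True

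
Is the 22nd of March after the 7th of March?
Yes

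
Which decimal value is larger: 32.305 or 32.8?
32.8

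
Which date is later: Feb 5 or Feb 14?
Feb 14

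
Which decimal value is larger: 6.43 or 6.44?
6.44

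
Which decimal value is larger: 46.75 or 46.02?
46.75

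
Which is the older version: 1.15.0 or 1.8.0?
1.8.0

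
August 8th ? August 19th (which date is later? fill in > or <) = <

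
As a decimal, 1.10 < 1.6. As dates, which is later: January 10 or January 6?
January 10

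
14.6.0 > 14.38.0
False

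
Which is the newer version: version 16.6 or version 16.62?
version 16.62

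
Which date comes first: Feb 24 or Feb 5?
Feb 5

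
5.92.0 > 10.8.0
False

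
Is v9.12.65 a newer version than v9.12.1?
Yes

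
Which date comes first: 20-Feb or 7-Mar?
20-Feb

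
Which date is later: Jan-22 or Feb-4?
Feb-4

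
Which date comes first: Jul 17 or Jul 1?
Jul 1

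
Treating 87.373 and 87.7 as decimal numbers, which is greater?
87.7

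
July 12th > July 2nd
True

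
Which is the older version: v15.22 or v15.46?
v15.22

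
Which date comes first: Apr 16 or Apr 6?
Apr 6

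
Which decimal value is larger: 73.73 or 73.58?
73.73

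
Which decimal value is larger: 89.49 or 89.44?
89.49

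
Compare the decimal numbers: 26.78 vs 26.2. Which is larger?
26.78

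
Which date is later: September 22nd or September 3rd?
September 22nd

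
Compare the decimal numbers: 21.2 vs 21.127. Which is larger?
21.2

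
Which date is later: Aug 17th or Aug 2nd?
Aug 17th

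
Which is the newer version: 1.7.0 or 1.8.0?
1.8.0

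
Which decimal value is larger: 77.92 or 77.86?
77.92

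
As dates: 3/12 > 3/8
True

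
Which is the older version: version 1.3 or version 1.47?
version 1.3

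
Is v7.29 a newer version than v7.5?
Yes. Version numbers are compared segment by segment as integers, not as decimals: minor version 29 > 5, so v7.29 > v7.5 (even though the decimal 7.29 < 7.5).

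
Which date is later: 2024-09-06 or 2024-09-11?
2024-09-11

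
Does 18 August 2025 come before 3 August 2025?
No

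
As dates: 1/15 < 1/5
False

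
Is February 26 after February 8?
Yes. Day 26 comes after day 8 in February — this is a date comparison, not a decimal one (the decimal 2.26 would be smaller than 2.8).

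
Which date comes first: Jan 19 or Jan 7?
Jan 7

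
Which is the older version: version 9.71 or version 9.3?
version 9.3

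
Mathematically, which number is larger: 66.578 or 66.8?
66.8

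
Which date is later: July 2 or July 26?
July 26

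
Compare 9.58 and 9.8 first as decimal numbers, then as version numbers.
As decimals: 9.58 < 9.8. As versions: v9.58 > v9.8 (minor version 58 > 8).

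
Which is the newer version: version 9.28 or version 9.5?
version 9.28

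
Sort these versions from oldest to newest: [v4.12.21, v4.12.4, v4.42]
[v4.12.4, v4.12.21, v4.42]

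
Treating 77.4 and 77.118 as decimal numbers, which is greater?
77.4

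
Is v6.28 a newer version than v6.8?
Yes. Version numbers are compared segment by segment as integers, not as decimals: minor version 28 > 8, so v6.28 > v6.8 (even though the decimal 6.28 < 6.8).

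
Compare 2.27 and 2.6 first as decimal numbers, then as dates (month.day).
As decimals: 2.27 < 2.6. As dates: 2/27 is later than 2/6 (day 27 > day 6).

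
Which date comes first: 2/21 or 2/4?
2/4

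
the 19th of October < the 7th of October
False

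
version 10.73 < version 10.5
False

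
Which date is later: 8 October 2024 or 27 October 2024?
27 October 2024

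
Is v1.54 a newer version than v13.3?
No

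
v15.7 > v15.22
False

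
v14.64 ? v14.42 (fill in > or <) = >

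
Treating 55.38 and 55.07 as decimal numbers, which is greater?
55.38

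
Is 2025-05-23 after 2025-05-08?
Yes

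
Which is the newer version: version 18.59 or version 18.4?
version 18.59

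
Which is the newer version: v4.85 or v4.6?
v4.85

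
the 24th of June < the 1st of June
False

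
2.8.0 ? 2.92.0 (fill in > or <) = <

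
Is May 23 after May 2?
Yes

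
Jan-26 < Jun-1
True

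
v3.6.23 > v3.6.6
True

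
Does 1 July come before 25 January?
No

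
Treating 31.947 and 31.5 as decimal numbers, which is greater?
31.947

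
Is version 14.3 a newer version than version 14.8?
No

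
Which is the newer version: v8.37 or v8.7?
v8.37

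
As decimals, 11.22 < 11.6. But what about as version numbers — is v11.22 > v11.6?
True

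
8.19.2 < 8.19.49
True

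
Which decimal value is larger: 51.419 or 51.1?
51.419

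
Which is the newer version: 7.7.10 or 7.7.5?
7.7.10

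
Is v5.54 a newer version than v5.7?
Yes. Version numbers are compared segment by segment as integers, not as decimals: minor version 54 > 7, so v5.54 > v5.7 (even though the decimal 5.54 < 5.7).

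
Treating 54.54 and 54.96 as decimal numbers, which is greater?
54.96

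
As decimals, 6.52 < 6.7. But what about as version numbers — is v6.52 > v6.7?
True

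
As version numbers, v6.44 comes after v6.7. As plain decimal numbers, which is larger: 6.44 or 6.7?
6.7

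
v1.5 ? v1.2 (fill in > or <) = >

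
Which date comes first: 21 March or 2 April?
21 March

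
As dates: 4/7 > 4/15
False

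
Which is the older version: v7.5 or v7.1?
v7.1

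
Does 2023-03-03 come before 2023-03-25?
Yes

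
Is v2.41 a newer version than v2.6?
Yes. Version numbers are compared segment by segment as integers, not as decimals: minor version 41 > 6, so v2.41 > v2.6 (even though the decimal 2.41 < 2.6).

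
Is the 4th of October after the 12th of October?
No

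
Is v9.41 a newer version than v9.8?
Yes. Version numbers are compared segment by segment as integers, not as decimals: minor version 41 > 8, so v9.41 > v9.8 (even though the decimal 9.41 < 9.8).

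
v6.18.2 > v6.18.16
False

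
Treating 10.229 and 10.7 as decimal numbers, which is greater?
10.7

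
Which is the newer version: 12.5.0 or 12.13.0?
12.13.0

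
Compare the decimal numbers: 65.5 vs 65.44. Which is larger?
65.5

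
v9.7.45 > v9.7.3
True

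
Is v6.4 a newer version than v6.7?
No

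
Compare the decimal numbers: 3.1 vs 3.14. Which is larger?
3.14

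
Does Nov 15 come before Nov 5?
No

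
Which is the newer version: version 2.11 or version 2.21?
version 2.21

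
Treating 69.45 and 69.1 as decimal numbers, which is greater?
69.45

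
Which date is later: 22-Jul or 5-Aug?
5-Aug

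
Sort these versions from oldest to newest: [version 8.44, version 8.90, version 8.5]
[version 8.5, version 8.44, version 8.90]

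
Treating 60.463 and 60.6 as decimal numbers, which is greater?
60.6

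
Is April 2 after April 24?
No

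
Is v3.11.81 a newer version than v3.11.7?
Yes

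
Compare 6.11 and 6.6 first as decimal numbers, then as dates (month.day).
As decimals: 6.11 < 6.6. As dates: 6/11 is later than 6/6 (day 11 > day 6).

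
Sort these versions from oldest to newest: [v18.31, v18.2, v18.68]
[v18.2, v18.31, v18.68]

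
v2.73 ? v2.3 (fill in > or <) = >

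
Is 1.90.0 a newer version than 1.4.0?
Yes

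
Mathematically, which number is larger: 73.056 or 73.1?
73.1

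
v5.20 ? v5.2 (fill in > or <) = >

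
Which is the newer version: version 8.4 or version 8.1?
version 8.4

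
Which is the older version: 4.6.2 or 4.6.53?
4.6.2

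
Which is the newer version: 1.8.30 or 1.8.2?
1.8.30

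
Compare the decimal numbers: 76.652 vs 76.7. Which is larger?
76.7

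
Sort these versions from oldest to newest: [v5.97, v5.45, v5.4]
[v5.4, v5.45, v5.97]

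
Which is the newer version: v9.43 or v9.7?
v9.43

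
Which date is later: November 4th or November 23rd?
November 23rd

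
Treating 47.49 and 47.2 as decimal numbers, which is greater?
47.49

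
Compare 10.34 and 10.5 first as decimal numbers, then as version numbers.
As decimals: 10.34 < 10.5. As versions: v10.34 > v10.5 (minor version 34 > 5).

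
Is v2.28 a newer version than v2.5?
Yes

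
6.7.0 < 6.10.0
True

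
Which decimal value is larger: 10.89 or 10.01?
10.89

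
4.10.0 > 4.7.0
True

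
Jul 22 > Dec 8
False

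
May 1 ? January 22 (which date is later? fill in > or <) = >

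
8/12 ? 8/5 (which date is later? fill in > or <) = >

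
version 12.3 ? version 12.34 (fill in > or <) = <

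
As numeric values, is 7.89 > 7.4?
True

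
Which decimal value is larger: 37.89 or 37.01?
37.89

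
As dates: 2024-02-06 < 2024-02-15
True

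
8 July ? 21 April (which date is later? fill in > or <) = >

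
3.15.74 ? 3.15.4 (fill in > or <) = >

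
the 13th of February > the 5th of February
True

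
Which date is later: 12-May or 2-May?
12-May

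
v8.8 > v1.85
True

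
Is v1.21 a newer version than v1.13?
Yes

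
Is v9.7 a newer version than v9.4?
Yes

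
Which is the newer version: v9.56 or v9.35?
v9.56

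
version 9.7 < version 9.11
True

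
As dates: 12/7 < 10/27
False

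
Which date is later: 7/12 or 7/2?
7/12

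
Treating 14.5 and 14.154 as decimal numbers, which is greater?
14.5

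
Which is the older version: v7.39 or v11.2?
v7.39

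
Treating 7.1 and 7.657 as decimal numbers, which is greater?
7.657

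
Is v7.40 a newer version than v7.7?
Yes. Version numbers are compared segment by segment as integers, not as decimals: minor version 40 > 7, so v7.40 > v7.7 (even though the decimal 7.40 < 7.7).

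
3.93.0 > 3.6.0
True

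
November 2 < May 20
False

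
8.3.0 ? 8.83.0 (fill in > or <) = <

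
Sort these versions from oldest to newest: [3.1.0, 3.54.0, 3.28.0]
[3.1.0, 3.28.0, 3.54.0]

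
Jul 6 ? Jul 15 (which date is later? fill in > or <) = <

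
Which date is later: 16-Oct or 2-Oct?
16-Oct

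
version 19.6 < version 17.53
False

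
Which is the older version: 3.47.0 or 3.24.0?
3.24.0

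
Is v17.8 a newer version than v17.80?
No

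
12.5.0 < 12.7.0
True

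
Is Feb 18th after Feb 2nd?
Yes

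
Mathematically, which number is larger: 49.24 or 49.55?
49.55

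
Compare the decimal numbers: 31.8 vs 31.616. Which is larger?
31.8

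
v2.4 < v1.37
False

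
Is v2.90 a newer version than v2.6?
Yes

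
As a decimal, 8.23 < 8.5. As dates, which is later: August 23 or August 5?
August 23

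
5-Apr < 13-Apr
True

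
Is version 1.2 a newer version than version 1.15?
No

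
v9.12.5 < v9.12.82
True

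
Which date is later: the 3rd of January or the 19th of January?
the 19th of January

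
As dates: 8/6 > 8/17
False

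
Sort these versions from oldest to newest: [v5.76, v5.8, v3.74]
[v3.74, v5.8, v5.76]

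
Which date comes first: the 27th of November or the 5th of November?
the 5th of November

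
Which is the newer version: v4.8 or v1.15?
v4.8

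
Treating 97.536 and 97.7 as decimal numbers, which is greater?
97.7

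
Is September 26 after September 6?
Yes. Day 26 comes after day 6 in September — this is a date comparison, not a decimal one (the decimal 9.26 would be smaller than 9.6).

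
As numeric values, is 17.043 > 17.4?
False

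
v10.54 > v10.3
True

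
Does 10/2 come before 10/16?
Yes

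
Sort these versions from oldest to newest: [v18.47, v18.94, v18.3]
[v18.3, v18.47, v18.94]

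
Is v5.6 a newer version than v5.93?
No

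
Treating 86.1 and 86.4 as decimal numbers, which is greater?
86.4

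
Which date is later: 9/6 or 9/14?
9/14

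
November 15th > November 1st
True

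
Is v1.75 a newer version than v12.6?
No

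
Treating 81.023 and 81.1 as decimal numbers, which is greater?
81.1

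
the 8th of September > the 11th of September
False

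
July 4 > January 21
True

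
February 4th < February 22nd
True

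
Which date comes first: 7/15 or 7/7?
7/7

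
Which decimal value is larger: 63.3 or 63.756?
63.756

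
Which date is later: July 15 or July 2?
July 15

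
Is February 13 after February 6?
Yes. Day 13 comes after day 6 in February — this is a date comparison, not a decimal one (the decimal 2.13 would be smaller than 2.6).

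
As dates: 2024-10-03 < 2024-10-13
True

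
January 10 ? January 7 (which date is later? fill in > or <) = >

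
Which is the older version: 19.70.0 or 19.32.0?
19.32.0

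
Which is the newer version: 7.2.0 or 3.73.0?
7.2.0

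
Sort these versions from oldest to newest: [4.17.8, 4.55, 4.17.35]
[4.17.8, 4.17.35, 4.55]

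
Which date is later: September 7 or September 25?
September 25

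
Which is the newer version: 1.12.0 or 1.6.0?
1.12.0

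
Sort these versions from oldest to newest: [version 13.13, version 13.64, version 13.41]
[version 13.13, version 13.41, version 13.64]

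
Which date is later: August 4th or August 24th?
August 24th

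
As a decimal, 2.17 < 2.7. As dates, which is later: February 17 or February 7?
February 17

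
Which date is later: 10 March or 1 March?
10 March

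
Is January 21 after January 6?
Yes. Day 21 comes after day 6 in January — this is a date comparison, not a decimal one (the decimal 1.21 would be smaller than 1.6).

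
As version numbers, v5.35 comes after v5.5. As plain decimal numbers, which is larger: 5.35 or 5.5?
5.5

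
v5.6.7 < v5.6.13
True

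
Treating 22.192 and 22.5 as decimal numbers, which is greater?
22.5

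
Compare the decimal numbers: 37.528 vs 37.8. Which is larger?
37.8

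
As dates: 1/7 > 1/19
False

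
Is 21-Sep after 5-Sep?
Yes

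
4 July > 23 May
True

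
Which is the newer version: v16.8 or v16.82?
v16.82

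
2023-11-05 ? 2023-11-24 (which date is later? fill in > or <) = <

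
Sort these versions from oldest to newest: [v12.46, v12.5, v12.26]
[v12.5, v12.26, v12.46]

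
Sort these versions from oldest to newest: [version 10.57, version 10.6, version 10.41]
[version 10.6, version 10.41, version 10.57]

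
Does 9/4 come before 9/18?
Yes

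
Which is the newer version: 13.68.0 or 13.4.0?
13.68.0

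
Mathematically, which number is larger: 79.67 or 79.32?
79.67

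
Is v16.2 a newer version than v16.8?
No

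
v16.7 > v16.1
True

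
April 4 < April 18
True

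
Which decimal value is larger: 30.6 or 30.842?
30.842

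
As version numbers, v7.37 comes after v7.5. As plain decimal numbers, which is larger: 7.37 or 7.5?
7.5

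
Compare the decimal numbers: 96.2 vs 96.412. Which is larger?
96.412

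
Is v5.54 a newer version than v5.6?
Yes. Version numbers are compared segment by segment as integers, not as decimals: minor version 54 > 6, so v5.54 > v5.6 (even though the decimal 5.54 < 5.6).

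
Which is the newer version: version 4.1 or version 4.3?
version 4.3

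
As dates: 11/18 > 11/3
True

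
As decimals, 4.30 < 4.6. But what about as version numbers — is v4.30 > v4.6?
True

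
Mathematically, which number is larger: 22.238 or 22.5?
22.5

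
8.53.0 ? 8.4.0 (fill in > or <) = >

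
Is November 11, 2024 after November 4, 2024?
Yes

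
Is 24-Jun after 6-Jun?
Yes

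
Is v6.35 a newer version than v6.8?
Yes. Version numbers are compared segment by segment as integers, not as decimals: minor version 35 > 8, so v6.35 > v6.8 (even though the decimal 6.35 < 6.8).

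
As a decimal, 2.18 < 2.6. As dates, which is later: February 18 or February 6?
February 18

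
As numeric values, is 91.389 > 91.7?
False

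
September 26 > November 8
False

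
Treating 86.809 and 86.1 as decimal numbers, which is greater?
86.809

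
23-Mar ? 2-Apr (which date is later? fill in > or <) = <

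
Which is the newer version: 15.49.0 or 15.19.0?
15.49.0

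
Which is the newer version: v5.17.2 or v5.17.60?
v5.17.60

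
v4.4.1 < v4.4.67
True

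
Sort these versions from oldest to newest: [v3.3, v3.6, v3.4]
[v3.3, v3.4, v3.6]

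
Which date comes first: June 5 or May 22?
May 22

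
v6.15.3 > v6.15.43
False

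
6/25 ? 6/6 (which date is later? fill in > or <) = >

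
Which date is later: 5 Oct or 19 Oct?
19 Oct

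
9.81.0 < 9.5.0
False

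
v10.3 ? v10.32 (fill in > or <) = <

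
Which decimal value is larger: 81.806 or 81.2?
81.806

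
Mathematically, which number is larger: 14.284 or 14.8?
14.8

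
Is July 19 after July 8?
Yes. Day 19 comes after day 8 in July — this is a date comparison, not a decimal one (the decimal 7.19 would be smaller than 7.8).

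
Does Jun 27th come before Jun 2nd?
No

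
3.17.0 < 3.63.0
True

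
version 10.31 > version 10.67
False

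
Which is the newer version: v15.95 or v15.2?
v15.95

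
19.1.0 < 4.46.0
False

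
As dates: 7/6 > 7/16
False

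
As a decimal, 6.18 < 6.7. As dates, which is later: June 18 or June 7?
June 18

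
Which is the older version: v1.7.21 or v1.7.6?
v1.7.6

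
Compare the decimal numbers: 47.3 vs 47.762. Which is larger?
47.762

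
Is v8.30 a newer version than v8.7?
Yes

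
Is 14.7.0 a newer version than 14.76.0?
No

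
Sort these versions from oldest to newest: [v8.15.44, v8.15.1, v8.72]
[v8.15.1, v8.15.44, v8.72]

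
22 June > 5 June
True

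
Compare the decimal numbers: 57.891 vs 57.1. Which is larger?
57.891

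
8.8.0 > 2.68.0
True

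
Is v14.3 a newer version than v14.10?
No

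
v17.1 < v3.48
False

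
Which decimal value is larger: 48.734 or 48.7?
48.734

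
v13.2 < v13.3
True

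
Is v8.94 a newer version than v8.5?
Yes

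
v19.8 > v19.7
True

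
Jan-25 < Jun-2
True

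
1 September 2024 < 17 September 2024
True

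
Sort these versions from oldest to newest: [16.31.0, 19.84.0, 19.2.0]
[16.31.0, 19.2.0, 19.84.0]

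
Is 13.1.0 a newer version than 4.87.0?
Yes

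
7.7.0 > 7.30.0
False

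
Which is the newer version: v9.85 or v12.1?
v12.1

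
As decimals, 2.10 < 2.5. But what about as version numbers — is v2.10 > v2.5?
True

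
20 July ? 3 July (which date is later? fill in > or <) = >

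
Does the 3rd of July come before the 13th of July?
Yes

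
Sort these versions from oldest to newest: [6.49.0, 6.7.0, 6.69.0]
[6.7.0, 6.49.0, 6.69.0]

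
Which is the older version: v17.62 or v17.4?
v17.4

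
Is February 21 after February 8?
Yes. Day 21 comes after day 8 in February — this is a date comparison, not a decimal one (the decimal 2.21 would be smaller than 2.8).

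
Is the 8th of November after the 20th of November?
No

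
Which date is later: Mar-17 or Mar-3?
Mar-17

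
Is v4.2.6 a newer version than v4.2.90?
No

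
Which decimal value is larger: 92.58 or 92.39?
92.58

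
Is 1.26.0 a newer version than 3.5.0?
No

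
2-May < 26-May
True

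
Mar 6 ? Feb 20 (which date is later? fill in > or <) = >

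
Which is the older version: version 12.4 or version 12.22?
version 12.4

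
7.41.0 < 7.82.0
True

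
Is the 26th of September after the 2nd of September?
Yes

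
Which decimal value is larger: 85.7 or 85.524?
85.7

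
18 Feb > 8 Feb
True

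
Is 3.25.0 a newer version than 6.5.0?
No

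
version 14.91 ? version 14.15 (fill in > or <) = >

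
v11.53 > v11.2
True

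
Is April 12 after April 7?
Yes. Day 12 comes after day 7 in April — this is a date comparison, not a decimal one (the decimal 4.12 would be smaller than 4.7).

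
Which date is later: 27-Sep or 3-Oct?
3-Oct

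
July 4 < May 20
False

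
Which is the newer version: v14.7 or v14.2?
v14.7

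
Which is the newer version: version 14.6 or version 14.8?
version 14.8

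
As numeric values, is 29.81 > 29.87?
False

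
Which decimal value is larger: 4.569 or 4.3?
4.569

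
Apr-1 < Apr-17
True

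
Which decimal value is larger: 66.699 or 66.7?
66.7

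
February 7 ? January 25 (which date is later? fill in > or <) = >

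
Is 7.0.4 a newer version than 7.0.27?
No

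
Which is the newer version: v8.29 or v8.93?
v8.93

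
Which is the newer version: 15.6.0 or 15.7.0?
15.7.0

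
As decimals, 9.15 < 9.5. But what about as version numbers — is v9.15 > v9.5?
True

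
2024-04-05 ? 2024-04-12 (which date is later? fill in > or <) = <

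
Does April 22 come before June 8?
Yes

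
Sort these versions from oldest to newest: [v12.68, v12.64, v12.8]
[v12.8, v12.64, v12.68]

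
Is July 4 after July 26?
No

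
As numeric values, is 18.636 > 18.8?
False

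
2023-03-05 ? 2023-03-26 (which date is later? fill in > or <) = <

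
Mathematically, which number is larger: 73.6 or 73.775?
73.775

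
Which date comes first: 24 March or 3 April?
24 March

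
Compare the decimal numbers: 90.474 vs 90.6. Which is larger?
90.6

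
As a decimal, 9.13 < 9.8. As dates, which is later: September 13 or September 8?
September 13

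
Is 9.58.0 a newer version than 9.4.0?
Yes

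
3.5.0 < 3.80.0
True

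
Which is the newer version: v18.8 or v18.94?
v18.94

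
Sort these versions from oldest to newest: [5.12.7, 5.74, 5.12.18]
[5.12.7, 5.12.18, 5.74]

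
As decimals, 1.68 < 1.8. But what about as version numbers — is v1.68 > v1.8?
True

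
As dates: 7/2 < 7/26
True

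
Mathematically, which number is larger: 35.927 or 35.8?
35.927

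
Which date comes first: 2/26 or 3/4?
2/26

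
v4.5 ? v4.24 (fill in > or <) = <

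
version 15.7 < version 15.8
True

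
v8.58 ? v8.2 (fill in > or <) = >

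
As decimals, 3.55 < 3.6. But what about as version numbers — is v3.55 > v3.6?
True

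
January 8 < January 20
True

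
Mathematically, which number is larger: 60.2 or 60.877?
60.877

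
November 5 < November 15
True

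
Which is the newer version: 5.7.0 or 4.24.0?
5.7.0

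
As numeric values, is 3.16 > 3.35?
False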